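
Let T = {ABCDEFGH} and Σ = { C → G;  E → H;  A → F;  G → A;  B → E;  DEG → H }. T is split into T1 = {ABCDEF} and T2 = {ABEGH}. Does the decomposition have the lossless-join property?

Common attributes: T1 ∩ T2 = {ABE}.
Closure of {ABE}: E → H applies, adding H; A → F applies, adding F. So (ABE)⁺ = {ABEFH}.
The closure contains neither all of T1 = {ABCDEF} nor all of T2 = {ABEGH}, so the common attributes are not a superkey of either fragment. The join is lossy.

No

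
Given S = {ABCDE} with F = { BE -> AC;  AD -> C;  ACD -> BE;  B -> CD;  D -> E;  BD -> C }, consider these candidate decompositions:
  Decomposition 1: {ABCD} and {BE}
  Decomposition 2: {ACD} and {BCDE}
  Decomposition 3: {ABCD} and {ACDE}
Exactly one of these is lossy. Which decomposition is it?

Decomposition 2

Decomposition 1: common = {B}, closure = {ABCDE} → lossless.
Decomposition 2: common = {CD}, closure = {CDE} → lossy.
Decomposition 3: common = {ACD}, closure = {ABCDE} → lossless.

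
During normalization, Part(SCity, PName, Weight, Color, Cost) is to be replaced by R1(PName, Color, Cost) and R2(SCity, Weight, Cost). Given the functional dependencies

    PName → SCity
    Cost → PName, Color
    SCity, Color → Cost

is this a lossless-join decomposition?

Yes

Common attributes: R1 ∩ R2 = {Cost}.
Closure of {Cost}: Cost → PName, Color applies, adding PName, Color; PName → SCity applies, adding SCity. So (Cost)⁺ = {SCity, PName, Color, Cost}.
This closure contains every attribute of R1, so R1 ∩ R2 → R1. The join is lossless.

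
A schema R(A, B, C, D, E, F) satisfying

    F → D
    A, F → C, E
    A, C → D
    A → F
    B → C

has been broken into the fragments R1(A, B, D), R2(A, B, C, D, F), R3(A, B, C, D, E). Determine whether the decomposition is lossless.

Yes

Chase test. Columns are A, B, C, D, E, F; row i has aⱼ where attribute j ∈ Ri, else bᵢⱼ.
Initial tableau (one row per fragment):
  row 1: a1 a2 b13 a4 b15 b16
  row 2: a1 a2 a3 a4 b25 a6
  row 3: a1 a2 a3 a4 a5 b36
Rows 1 and 2 agree on A; apply A→F and equate their F entries.
Rows 1 and 3 agree on A; apply A→F and equate their F entries.
Rows 1 and 2 agree on B; apply B→C and equate their C entries.
Rows 1 and 2 agree on A, F; apply A, F→C, E and equate their C, E entries.
Rows 1 and 3 agree on A, F; apply A, F→C, E and equate their C, E entries.
Row 1 is now all distinguished symbols — the join is lossless.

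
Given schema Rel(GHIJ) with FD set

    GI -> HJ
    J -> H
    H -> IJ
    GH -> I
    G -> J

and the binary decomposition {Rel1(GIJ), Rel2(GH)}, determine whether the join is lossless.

Common attributes: Rel1 ∩ Rel2 = {G}.
Closure of {G}: G → J applies, adding J; J → H applies, adding H; H → IJ applies, adding I. So (G)⁺ = {GHIJ}.
This closure contains every attribute of Rel1, so Rel1 ∩ Rel2 → Rel1. The join is lossless.

Yes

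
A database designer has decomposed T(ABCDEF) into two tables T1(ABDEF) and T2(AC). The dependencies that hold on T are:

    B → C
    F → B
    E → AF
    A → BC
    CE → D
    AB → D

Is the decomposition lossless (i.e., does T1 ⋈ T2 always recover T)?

Yes

Common attributes: T1 ∩ T2 = {A}.
Closure of {A}: A → BC applies, adding BC; AB → D applies, adding D. So (A)⁺ = {ABCD}.
This closure contains every attribute of T2, so T1 ∩ T2 → T2. The join is lossless.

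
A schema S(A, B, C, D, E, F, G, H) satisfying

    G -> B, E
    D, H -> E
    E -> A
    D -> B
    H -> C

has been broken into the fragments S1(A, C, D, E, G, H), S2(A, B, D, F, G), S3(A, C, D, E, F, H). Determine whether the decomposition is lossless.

Chase test. Columns are A, B, C, D, E, F, G, H; row i has aⱼ where attribute j ∈ Si, else bᵢⱼ.
Initial tableau (one row per fragment):
  row 1: a1 b12 a3 a4 a5 b16 a7 a8
  row 2: a1 a2 b23 a4 b25 a6 a7 b28
  row 3: a1 b32 a3 a4 a5 a6 b37 a8
Rows 1 and 2 agree on G; apply G→B, E and equate their B, E entries.
Rows 1 and 3 agree on D; apply D→B and equate their B entries.
No row becomes fully distinguished — the join is lossy.

No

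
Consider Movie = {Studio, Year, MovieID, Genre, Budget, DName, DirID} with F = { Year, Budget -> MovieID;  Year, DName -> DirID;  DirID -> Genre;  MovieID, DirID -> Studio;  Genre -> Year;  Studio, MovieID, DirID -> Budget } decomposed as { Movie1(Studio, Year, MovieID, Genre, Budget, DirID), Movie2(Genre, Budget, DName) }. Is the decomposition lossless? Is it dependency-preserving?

lossy and not dependency-preserving

Lossless test: (Genre, Budget)⁺ = {Year, MovieID, Genre, Budget}, which is a superkey of neither fragment — lossy.
Dependency preservation: the restricted closure of {Year, DName} across the fragments never reaches {DirID}, so Year, DName → DirID cannot be enforced without a join — not preserved.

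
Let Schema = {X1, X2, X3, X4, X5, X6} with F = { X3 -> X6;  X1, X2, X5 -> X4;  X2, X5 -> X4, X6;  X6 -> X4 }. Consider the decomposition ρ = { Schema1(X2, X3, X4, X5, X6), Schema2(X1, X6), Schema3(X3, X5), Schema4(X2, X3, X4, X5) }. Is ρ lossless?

Chase test. Columns are X1, X2, X3, X4, X5, X6; row i has aⱼ where attribute j ∈ Schemai, else bᵢⱼ.
Initial tableau (one row per fragment):
  row 1: b11 a2 a3 a4 a5 a6
  row 2: a1 b22 b23 b24 b25 a6
  row 3: b31 b32 a3 b34 a5 b36
  row 4: b41 a2 a3 a4 a5 b46
Rows 1 and 3 agree on X3; apply X3→X6 and equate their X6 entries.
Rows 1 and 4 agree on X3; apply X3→X6 and equate their X6 entries.
Rows 1 and 2 agree on X6; apply X6→X4 and equate their X4 entries.
Rows 1 and 3 agree on X6; apply X6→X4 and equate their X4 entries.
No row becomes fully distinguished — the join is lossy.

No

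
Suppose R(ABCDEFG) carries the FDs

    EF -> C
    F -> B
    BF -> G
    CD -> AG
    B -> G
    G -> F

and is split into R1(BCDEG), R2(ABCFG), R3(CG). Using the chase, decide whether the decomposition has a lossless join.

No

Chase test. Columns are ABCDEFG; row i has aⱼ where attribute j ∈ Ri, else bᵢⱼ.
Initial tableau (one row per fragment):
  row 1: b11 a2 a3 a4 a5 b16 a7
  row 2: a1 a2 a3 b24 b25 a6 a7
  row 3: b31 b32 a3 b34 b35 b36 a7
Rows 1 and 2 agree on G; apply G→F and equate their F entries.
Rows 1 and 3 agree on G; apply G→F and equate their F entries.
Rows 1 and 3 agree on F; apply F→B and equate their B entries.
No row becomes fully distinguished — the join is lossy.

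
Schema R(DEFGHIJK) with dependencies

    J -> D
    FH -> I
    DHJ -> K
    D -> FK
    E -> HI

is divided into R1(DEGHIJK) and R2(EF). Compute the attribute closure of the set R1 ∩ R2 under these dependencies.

EHI

R1 ∩ R2 = {E}.
E → HI applies, adding HI
Closure: {EHI}.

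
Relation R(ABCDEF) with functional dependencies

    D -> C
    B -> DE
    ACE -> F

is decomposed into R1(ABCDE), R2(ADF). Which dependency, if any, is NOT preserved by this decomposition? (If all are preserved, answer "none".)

Check ACE → F: no single fragment contains all of {ACEF}, and the restricted closure of {ACE} across the fragments never reaches {F}.
D → C is preserved.
B → DE is preserved.

ACE -> F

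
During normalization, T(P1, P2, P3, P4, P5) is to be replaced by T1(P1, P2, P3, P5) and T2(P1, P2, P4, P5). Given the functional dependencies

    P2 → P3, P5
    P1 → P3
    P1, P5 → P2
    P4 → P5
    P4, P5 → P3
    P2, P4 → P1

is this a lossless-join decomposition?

Common attributes: T1 ∩ T2 = {P1, P2, P5}.
Closure of {P1, P2, P5}: P2 → P3, P5 applies, adding P3. So (P1, P2, P5)⁺ = {P1, P2, P3, P5}.
This closure contains every attribute of T1, so T1 ∩ T2 → T1. The join is lossless.

Yes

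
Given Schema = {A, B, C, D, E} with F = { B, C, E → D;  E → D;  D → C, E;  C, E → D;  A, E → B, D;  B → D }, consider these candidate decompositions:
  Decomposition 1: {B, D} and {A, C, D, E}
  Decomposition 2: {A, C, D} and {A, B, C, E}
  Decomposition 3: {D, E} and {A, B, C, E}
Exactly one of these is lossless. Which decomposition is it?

Decomposition 3

Decomposition 1: common = {D}, closure = {C, D, E} → lossy.
Decomposition 2: common = {A, C}, closure = {A, C} → lossy.
Decomposition 3: common = {E}, closure = {C, D, E} → lossless.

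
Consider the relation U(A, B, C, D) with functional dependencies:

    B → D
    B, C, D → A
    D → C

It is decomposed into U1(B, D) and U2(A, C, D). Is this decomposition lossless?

No

Common attributes: U1 ∩ U2 = {D}.
Closure of {D}: D → C applies, adding C. So (D)⁺ = {C, D}.
The closure contains neither all of U1 = {B, D} nor all of U2 = {A, C, D}, so the common attributes are not a superkey of either fragment. The join is lossy.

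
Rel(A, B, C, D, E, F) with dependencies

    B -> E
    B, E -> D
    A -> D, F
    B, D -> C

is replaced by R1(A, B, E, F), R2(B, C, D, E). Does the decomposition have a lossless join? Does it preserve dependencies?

lossless but not dependency-preserving

Lossless test: (B, E)⁺ = {B, C, D, E}, which contains all of one fragment — lossless.
Dependency preservation: the restricted closure of {A} across the fragments never reaches {D, F}, so A → D, F cannot be enforced without a join — not preserved.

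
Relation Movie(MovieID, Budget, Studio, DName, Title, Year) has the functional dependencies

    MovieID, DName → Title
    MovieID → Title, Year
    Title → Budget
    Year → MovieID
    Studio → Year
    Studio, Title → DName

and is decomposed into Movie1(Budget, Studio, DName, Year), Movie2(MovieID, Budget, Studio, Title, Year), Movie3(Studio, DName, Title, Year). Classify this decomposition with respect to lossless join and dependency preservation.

lossless and dependency-preserving

Lossless test (chase): Rows 2 and 3 agree on Title; apply Title→Budget and equate their Budget entries. Rows 1 and 2 agree on Year; apply Year→MovieID and equate their MovieID entries. Rows 1 and 3 agree on Year; apply Year→MovieID and equate their MovieID entries. Rows 2 and 3 agree on Studio, Title; apply Studio, Title→DName and equate their DName entries. Rows 1 and 2 agree on MovieID, DName; apply MovieID, DName→Title and equate their Title entries. Row 1 is now all distinguished symbols — the join is lossless.
Dependency preservation: MovieID, DName → Title is not contained in any single fragment, but the restricted closure of its left-hand side across the fragments still reaches the right-hand side; the remaining FDs each lie inside some fragment. All dependencies are preserved.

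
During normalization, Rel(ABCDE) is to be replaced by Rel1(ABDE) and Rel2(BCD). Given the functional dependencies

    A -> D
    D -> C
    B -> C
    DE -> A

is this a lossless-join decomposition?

Common attributes: Rel1 ∩ Rel2 = {BD}.
Closure of {BD}: D → C applies, adding C. So (BD)⁺ = {BCD}.
This closure contains every attribute of Rel2, so Rel1 ∩ Rel2 → Rel2. The join is lossless.

Yes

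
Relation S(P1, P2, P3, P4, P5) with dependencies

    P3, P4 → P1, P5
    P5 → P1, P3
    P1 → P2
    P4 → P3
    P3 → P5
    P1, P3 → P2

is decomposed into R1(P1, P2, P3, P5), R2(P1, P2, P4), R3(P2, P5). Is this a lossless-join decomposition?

No

Chase test. Columns are P1, P2, P3, P4, P5; row i has aⱼ where attribute j ∈ Ri, else bᵢⱼ.
Initial tableau (one row per fragment):
  row 1: a1 a2 a3 b14 a5
  row 2: a1 a2 b23 a4 b25
  row 3: b31 a2 b33 b34 a5
Rows 1 and 3 agree on P5; apply P5→P1, P3 and equate their P1, P3 entries.
No row becomes fully distinguished — the join is lossy.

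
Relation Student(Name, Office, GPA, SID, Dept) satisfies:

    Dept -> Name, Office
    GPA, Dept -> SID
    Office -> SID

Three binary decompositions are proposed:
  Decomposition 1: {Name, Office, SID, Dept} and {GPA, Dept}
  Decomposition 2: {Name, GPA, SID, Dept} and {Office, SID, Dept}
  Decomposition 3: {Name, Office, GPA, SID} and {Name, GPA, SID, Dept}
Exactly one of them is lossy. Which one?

Decomposition 1: common = {Dept}, closure = {Name, Office, SID, Dept} → lossless.
Decomposition 2: common = {SID, Dept}, closure = {Name, Office, SID, Dept} → lossless.
Decomposition 3: common = {Name, GPA, SID}, closure = {Name, GPA, SID} → lossy.

Decomposition 3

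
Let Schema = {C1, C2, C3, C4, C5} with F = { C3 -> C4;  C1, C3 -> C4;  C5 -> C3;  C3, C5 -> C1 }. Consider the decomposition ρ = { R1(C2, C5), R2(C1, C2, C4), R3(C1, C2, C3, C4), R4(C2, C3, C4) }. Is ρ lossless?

No

Chase test. Columns are C1, C2, C3, C4, C5; row i has aⱼ where attribute j ∈ Ri, else bᵢⱼ.
Initial tableau (one row per fragment):
  row 1: b11 a2 b13 b14 a5
  row 2: a1 a2 b23 a4 b25
  row 3: a1 a2 a3 a4 b35
  row 4: b41 a2 a3 a4 b45
No row becomes fully distinguished — the join is lossy.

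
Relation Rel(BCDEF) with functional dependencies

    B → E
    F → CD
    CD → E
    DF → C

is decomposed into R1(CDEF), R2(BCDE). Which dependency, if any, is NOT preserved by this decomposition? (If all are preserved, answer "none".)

B → E lies within R2.
F → CD lies within R1.
CD → E lies within R1.
DF → C lies within R1.
Every dependency is enforceable on the fragments, so the decomposition is dependency-preserving.

none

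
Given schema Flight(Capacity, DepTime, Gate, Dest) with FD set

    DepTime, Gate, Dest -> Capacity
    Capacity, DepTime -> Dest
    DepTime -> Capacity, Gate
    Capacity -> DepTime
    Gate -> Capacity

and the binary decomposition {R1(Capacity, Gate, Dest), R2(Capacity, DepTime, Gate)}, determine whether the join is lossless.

Common attributes: R1 ∩ R2 = {Capacity, Gate}.
Closure of {Capacity, Gate}: Capacity → DepTime applies, adding DepTime; Capacity, DepTime → Dest applies, adding Dest. So (Capacity, Gate)⁺ = {Capacity, DepTime, Gate, Dest}.
This closure contains every attribute of R1, so R1 ∩ R2 → R1. The join is lossless.

Yes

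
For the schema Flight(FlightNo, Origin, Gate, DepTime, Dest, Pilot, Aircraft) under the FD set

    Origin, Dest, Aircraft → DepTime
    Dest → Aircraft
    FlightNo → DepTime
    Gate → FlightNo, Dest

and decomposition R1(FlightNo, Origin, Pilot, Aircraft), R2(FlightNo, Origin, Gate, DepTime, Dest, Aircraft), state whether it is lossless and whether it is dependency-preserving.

Lossless test: (FlightNo, Origin, Aircraft)⁺ = {FlightNo, Origin, DepTime, Aircraft}, which is a superkey of neither fragment — lossy.
Dependency preservation: every FD's attributes lie within a single fragment, so each can be enforced locally — preserved.

lossy but dependency-preserving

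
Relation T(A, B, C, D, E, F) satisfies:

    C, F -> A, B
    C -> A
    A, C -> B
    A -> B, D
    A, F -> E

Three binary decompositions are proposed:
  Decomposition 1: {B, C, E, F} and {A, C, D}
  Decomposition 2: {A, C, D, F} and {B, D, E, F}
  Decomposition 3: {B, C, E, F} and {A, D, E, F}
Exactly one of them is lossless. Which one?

Decomposition 1

Decomposition 1: common = {C}, closure = {A, B, C, D} → lossless.
Decomposition 2: common = {D, F}, closure = {D, F} → lossy.
Decomposition 3: common = {E, F}, closure = {E, F} → lossy.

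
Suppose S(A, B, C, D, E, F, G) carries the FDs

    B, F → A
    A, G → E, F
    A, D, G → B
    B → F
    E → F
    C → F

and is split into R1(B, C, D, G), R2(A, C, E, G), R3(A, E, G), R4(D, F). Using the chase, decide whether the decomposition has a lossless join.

Chase test. Columns are A, B, C, D, E, F, G; row i has aⱼ where attribute j ∈ Ri, else bᵢⱼ.
Initial tableau (one row per fragment):
  row 1: b11 a2 a3 a4 b15 b16 a7
  row 2: a1 b22 a3 b24 a5 b26 a7
  row 3: a1 b32 b33 b34 a5 b36 a7
  row 4: b41 b42 b43 a4 b45 a6 b47
Rows 2 and 3 agree on A, G; apply A, G→E, F and equate their E, F entries.
Rows 1 and 2 agree on C; apply C→F and equate their F entries.
No row becomes fully distinguished — the join is lossy.

No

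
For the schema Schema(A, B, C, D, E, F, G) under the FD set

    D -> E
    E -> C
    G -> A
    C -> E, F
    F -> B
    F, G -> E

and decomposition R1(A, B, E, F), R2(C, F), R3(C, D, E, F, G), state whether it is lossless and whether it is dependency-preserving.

Lossless test (chase): Rows 1 and 3 agree on E; apply E→C and equate their C entries. Rows 1 and 2 agree on C; apply C→E, F and equate their E, F entries. Rows 1 and 2 agree on F; apply F→B and equate their B entries. Rows 1 and 3 agree on F; apply F→B and equate their B entries. No row becomes fully distinguished — the join is lossy.
Dependency preservation: the restricted closure of {G} across the fragments never reaches {A}, so G → A cannot be enforced without a join — not preserved.

lossy and not dependency-preserving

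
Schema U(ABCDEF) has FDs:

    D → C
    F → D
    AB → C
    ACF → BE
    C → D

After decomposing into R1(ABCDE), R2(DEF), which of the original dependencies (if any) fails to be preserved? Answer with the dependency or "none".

Check ACF → BE: no single fragment contains all of {ABCEF}, and the restricted closure of {ACF} across the fragments never reaches {BE}.
D → C is preserved.
F → D is preserved.
AB → C is preserved.
C → D is preserved.

ACF → BE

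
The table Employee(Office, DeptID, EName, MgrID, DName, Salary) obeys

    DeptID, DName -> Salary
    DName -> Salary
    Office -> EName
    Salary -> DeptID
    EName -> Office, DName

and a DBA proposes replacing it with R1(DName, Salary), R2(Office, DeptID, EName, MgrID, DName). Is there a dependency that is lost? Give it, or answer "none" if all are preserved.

Check Salary → DeptID: no single fragment contains all of {DeptID, Salary}, and the restricted closure of {Salary} across the fragments never reaches {DeptID}.
DeptID, DName → Salary is preserved.
DName → Salary is preserved.
Office → EName is preserved.
EName → Office, DName is preserved.

Salary -> DeptID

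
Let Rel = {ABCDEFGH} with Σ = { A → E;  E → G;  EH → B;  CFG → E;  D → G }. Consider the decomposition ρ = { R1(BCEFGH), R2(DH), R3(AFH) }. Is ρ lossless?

No

Chase test. Columns are ABCDEFGH; row i has aⱼ where attribute j ∈ Ri, else bᵢⱼ.
Initial tableau (one row per fragment):
  row 1: b11 a2 a3 b14 a5 a6 a7 a8
  row 2: b21 b22 b23 a4 b25 b26 b27 a8
  row 3: a1 b32 b33 b34 b35 a6 b37 a8
No row becomes fully distinguished — the join is lossy.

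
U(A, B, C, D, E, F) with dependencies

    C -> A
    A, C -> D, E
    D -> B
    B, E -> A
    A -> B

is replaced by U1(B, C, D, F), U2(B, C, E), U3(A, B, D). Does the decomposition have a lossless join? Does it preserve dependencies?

Lossless test (chase): Rows 1 and 2 agree on C; apply C→A and equate their A entries. Rows 1 and 2 agree on A, C; apply A, C→D, E and equate their D, E entries. No row becomes fully distinguished — the join is lossy.
Dependency preservation: the restricted closure of {C} across the fragments never reaches {A}, so C → A cannot be enforced without a join — not preserved.

lossy and not dependency-preserving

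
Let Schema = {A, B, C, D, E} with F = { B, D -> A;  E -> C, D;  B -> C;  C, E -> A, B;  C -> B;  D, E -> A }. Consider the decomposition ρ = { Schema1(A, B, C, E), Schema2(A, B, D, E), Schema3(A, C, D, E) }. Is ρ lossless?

Chase test. Columns are A, B, C, D, E; row i has aⱼ where attribute j ∈ Schemai, else bᵢⱼ.
Initial tableau (one row per fragment):
  row 1: a1 a2 a3 b14 a5
  row 2: a1 a2 b23 a4 a5
  row 3: a1 b32 a3 a4 a5
Rows 1 and 2 agree on E; apply E→C, D and equate their C, D entries.
Rows 1 and 3 agree on C, E; apply C, E→A, B and equate their A, B entries.
Row 1 is now all distinguished symbols — the join is lossless.

Yes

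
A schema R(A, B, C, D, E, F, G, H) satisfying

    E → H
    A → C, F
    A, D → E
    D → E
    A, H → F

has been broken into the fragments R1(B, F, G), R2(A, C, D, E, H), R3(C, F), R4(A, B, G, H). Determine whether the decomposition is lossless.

Chase test. Columns are A, B, C, D, E, F, G, H; row i has aⱼ where attribute j ∈ Ri, else bᵢⱼ.
Initial tableau (one row per fragment):
  row 1: b11 a2 b13 b14 b15 a6 a7 b18
  row 2: a1 b22 a3 a4 a5 b26 b27 a8
  row 3: b31 b32 a3 b34 b35 a6 b37 b38
  row 4: a1 a2 b43 b44 b45 b46 a7 a8
Rows 2 and 4 agree on A; apply A→C, F and equate their C, F entries.
No row becomes fully distinguished — the join is lossy.

No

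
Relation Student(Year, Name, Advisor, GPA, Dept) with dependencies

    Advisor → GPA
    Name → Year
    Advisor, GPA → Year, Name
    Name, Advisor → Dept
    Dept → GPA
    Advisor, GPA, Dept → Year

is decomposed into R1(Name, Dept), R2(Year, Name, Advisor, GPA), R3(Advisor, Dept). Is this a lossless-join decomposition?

Yes

Chase test. Columns are Year, Name, Advisor, GPA, Dept; row i has aⱼ where attribute j ∈ Ri, else bᵢⱼ.
Initial tableau (one row per fragment):
  row 1: b11 a2 b13 b14 a5
  row 2: a1 a2 a3 a4 b25
  row 3: b31 b32 a3 b34 a5
Rows 2 and 3 agree on Advisor; apply Advisor→GPA and equate their GPA entries.
Rows 1 and 2 agree on Name; apply Name→Year and equate their Year entries.
Rows 2 and 3 agree on Advisor, GPA; apply Advisor, GPA→Year, Name and equate their Year, Name entries.
Rows 2 and 3 agree on Name, Advisor; apply Name, Advisor→Dept and equate their Dept entries.
Rows 1 and 2 agree on Dept; apply Dept→GPA and equate their GPA entries.
Row 2 is now all distinguished symbols — the join is lossless.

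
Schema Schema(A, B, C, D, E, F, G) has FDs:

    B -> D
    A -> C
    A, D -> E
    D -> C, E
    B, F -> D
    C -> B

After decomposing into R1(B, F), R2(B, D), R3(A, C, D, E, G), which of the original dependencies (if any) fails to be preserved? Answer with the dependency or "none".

B → D lies within R2.
A → C lies within R3.
A, D → E lies within R3.
D → C, E lies within R3.
B, F → D: restricted closure across fragments reaches D.
C → B: restricted closure across fragments reaches B.
Every dependency is enforceable on the fragments, so the decomposition is dependency-preserving.

none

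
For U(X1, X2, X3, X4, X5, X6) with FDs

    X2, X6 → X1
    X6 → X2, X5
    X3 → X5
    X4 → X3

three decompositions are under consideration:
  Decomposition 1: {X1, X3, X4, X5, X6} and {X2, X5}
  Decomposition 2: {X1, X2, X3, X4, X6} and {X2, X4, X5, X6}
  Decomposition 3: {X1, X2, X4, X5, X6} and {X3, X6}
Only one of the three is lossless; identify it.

Decomposition 2

Decomposition 1: common = {X5}, closure = {X5} → lossy.
Decomposition 2: common = {X2, X4, X6}, closure = {X1, X2, X3, X4, X5, X6} → lossless.
Decomposition 3: common = {X6}, closure = {X1, X2, X5, X6} → lossy.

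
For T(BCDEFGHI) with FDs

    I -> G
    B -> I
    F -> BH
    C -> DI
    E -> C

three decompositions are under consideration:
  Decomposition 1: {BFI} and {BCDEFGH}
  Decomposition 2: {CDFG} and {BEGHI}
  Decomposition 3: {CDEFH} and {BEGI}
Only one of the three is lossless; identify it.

Decomposition 1

Decomposition 1: common = {BF}, closure = {BFGHI} → lossless.
Decomposition 2: common = {G}, closure = {G} → lossy.
Decomposition 3: common = {E}, closure = {CDEGI} → lossy.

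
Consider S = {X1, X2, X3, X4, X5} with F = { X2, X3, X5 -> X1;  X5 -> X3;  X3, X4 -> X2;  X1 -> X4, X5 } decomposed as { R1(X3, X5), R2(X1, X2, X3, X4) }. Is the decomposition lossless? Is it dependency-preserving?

Lossless test: (X3)⁺ = {X3}, which is a superkey of neither fragment — lossy.
Dependency preservation: the restricted closure of {X2, X3, X5} across the fragments never reaches {X1}, so X2, X3, X5 → X1 cannot be enforced without a join — not preserved.

lossy and not dependency-preserving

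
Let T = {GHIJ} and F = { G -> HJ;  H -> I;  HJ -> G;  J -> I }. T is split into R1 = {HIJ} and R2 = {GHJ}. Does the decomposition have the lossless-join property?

Yes

Common attributes: R1 ∩ R2 = {HJ}.
Closure of {HJ}: H → I applies, adding I; HJ → G applies, adding G. So (HJ)⁺ = {GHIJ}.
This closure contains every attribute of R1, so R1 ∩ R2 → R1. The join is lossless.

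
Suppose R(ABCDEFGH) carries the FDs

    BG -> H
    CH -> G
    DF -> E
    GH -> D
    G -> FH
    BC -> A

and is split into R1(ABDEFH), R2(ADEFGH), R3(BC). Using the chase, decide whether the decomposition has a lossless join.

Chase test. Columns are ABCDEFGH; row i has aⱼ where attribute j ∈ Ri, else bᵢⱼ.
Initial tableau (one row per fragment):
  row 1: a1 a2 b13 a4 a5 a6 b17 a8
  row 2: a1 b22 b23 a4 a5 a6 a7 a8
  row 3: b31 a2 a3 b34 b35 b36 b37 b38
No row becomes fully distinguished — the join is lossy.

No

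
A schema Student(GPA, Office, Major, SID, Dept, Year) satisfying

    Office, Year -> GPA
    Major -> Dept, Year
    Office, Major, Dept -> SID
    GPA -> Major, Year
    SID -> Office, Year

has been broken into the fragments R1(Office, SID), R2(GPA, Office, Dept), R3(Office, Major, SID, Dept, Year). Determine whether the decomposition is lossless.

Chase test. Columns are GPA, Office, Major, SID, Dept, Year; row i has aⱼ where attribute j ∈ Ri, else bᵢⱼ.
Initial tableau (one row per fragment):
  row 1: b11 a2 b13 a4 b15 b16
  row 2: a1 a2 b23 b24 a5 b26
  row 3: b31 a2 a3 a4 a5 a6
Rows 1 and 3 agree on SID; apply SID→Office, Year and equate their Office, Year entries.
Rows 1 and 3 agree on Office, Year; apply Office, Year→GPA and equate their GPA entries.
Rows 1 and 3 agree on GPA; apply GPA→Major, Year and equate their Major, Year entries.
Rows 1 and 3 agree on Major; apply Major→Dept, Year and equate their Dept, Year entries.
No row becomes fully distinguished — the join is lossy.

No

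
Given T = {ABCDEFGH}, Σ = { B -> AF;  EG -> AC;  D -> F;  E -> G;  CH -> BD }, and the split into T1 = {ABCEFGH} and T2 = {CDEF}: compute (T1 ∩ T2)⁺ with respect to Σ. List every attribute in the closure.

T1 ∩ T2 = {CEF}.
E → G applies, adding G
EG → AC applies, adding A
Closure: {ACEFG}.

ACEFG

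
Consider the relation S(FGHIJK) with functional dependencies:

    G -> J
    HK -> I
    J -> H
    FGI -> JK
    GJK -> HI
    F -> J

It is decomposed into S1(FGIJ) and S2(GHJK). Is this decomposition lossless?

No

Common attributes: S1 ∩ S2 = {GJ}.
Closure of {GJ}: J → H applies, adding H. So (GJ)⁺ = {GHJ}.
The closure contains neither all of S1 = {FGIJ} nor all of S2 = {GHJK}, so the common attributes are not a superkey of either fragment. The join is lossy.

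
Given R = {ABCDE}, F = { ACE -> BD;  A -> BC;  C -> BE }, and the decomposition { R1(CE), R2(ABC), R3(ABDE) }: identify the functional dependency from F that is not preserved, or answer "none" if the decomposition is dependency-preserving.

none

ACE → BD: restricted closure across fragments reaches BD.
A → BC lies within R2.
C → BE: restricted closure across fragments reaches BE.
Every dependency is enforceable on the fragments, so the decomposition is dependency-preserving.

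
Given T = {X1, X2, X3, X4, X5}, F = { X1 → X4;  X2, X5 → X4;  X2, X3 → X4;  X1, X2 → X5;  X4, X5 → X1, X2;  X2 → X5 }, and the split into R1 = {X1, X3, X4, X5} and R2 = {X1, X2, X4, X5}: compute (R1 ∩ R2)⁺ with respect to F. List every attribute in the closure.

X1, X2, X4, X5

R1 ∩ R2 = {X1, X4, X5}.
X4, X5 → X1, X2 applies, adding X2
Closure: {X1, X2, X4, X5}.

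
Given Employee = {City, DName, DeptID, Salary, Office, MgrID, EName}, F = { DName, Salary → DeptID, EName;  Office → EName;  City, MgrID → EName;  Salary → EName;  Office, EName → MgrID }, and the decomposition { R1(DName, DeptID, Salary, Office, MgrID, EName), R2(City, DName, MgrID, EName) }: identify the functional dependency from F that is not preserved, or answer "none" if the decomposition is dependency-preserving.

DName, Salary → DeptID, EName lies within R1.
Office → EName lies within R1.
City, MgrID → EName lies within R2.
Salary → EName lies within R1.
Office, EName → MgrID lies within R1.
Every dependency is enforceable on the fragments, so the decomposition is dependency-preserving.

none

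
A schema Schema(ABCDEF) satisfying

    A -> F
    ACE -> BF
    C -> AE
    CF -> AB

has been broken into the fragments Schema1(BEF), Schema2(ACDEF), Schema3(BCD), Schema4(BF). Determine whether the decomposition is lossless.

Yes

Chase test. Columns are ABCDEF; row i has aⱼ where attribute j ∈ Schemai, else bᵢⱼ.
Initial tableau (one row per fragment):
  row 1: b11 a2 b13 b14 a5 a6
  row 2: a1 b22 a3 a4 a5 a6
  row 3: b31 a2 a3 a4 b35 b36
  row 4: b41 a2 b43 b44 b45 a6
Rows 2 and 3 agree on C; apply C→AE and equate their AE entries.
Rows 2 and 3 agree on A; apply A→F and equate their F entries.
Rows 2 and 3 agree on ACE; apply ACE→BF and equate their BF entries.
Row 2 is now all distinguished symbols — the join is lossless.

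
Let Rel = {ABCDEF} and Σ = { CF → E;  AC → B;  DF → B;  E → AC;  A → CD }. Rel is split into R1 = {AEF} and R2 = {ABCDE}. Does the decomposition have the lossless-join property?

Yes

Common attributes: R1 ∩ R2 = {AE}.
Closure of {AE}: E → AC applies, adding C; A → CD applies, adding D; AC → B applies, adding B. So (AE)⁺ = {ABCDE}.
This closure contains every attribute of R2, so R1 ∩ R2 → R2. The join is lossless.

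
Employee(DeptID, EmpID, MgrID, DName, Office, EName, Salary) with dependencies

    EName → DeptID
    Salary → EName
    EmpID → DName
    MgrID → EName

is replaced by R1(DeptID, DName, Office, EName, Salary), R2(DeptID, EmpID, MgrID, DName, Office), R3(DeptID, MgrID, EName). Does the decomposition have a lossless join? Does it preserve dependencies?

Lossless test (chase): Rows 2 and 3 agree on MgrID; apply MgrID→EName and equate their EName entries. No row becomes fully distinguished — the join is lossy.
Dependency preservation: every FD's attributes lie within a single fragment, so each can be enforced locally — preserved.

lossy but dependency-preserving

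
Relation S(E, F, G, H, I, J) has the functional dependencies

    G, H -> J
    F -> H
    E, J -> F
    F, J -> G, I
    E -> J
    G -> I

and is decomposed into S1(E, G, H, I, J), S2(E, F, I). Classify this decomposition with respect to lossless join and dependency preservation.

Lossless test: (E, I)⁺ = {E, F, G, H, I, J}, which contains all of one fragment — lossless.
Dependency preservation: the restricted closure of {F} across the fragments never reaches {H}, so F → H cannot be enforced without a join — not preserved.

lossless but not dependency-preserving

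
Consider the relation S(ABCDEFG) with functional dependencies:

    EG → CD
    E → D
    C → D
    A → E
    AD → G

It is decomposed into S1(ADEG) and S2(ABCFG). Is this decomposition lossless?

Common attributes: S1 ∩ S2 = {AG}.
Closure of {AG}: A → E applies, adding E; EG → CD applies, adding CD. So (AG)⁺ = {ACDEG}.
This closure contains every attribute of S1, so S1 ∩ S2 → S1. The join is lossless.

Yes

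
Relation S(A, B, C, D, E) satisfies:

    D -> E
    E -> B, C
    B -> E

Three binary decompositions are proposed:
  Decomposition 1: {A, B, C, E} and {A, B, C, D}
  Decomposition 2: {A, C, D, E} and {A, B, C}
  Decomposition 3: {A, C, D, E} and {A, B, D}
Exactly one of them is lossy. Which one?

Decomposition 2

Decomposition 1: common = {A, B, C}, closure = {A, B, C, E} → lossless.
Decomposition 2: common = {A, C}, closure = {A, C} → lossy.
Decomposition 3: common = {A, D}, closure = {A, B, C, D, E} → lossless.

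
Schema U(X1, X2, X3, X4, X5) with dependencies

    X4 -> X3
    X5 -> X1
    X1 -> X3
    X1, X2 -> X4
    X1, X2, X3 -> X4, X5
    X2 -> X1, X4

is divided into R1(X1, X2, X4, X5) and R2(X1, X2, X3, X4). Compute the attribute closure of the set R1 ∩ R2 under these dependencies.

R1 ∩ R2 = {X1, X2, X4}.
X4 → X3 applies, adding X3
X1, X2, X3 → X4, X5 applies, adding X5
Closure: {X1, X2, X3, X4, X5}.

X1, X2, X3, X4, X5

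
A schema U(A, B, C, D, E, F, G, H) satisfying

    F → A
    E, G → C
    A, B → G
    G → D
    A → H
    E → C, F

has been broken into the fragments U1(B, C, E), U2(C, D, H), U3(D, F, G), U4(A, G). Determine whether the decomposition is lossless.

No

Chase test. Columns are A, B, C, D, E, F, G, H; row i has aⱼ where attribute j ∈ Ui, else bᵢⱼ.
Initial tableau (one row per fragment):
  row 1: b11 a2 a3 b14 a5 b16 b17 b18
  row 2: b21 b22 a3 a4 b25 b26 b27 a8
  row 3: b31 b32 b33 a4 b35 a6 a7 b38
  row 4: a1 b42 b43 b44 b45 b46 a7 b48
Rows 3 and 4 agree on G; apply G→D and equate their D entries.
No row becomes fully distinguished — the join is lossy.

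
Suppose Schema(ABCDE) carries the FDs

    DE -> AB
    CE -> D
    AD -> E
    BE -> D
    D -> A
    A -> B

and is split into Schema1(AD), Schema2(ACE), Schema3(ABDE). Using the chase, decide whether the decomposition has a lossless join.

Chase test. Columns are ABCDE; row i has aⱼ where attribute j ∈ Schemai, else bᵢⱼ.
Initial tableau (one row per fragment):
  row 1: a1 b12 b13 a4 b15
  row 2: a1 b22 a3 b24 a5
  row 3: a1 a2 b33 a4 a5
Rows 1 and 3 agree on AD; apply AD→E and equate their E entries.
Rows 1 and 2 agree on A; apply A→B and equate their B entries.
Rows 1 and 3 agree on A; apply A→B and equate their B entries.
Rows 1 and 2 agree on BE; apply BE→D and equate their D entries.
Row 2 is now all distinguished symbols — the join is lossless.

Yes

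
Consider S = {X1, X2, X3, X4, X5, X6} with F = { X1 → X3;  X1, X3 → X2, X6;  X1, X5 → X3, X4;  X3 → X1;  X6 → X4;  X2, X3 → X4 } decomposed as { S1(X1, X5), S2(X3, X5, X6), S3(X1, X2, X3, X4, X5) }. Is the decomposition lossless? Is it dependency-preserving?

Lossless test (chase): Rows 1 and 3 agree on X1; apply X1→X3 and equate their X3 entries. Rows 1 and 3 agree on X1, X3; apply X1, X3→X2, X6 and equate their X2, X6 entries. Rows 1 and 3 agree on X1, X5; apply X1, X5→X3, X4 and equate their X3, X4 entries. Rows 1 and 2 agree on X3; apply X3→X1 and equate their X1 entries. Rows 1 and 2 agree on X1, X3; apply X1, X3→X2, X6 and equate their X2, X6 entries. Rows 1 and 2 agree on X1, X5; apply X1, X5→X3, X4 and equate their X3, X4 entries. Row 1 is now all distinguished symbols — the join is lossless.
Dependency preservation: the restricted closure of {X6} across the fragments never reaches {X4}, so X6 → X4 cannot be enforced without a join — not preserved.

lossless but not dependency-preserving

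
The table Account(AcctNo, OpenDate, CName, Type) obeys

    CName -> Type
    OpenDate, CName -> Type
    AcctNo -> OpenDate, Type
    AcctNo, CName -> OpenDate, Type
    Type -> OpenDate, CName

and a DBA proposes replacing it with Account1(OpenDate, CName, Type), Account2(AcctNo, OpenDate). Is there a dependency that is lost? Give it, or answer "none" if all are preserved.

Check AcctNo → OpenDate, Type: no single fragment contains all of {AcctNo, OpenDate, Type}, and the restricted closure of {AcctNo} across the fragments never reaches {OpenDate, Type}.
CName → Type is preserved.
OpenDate, CName → Type is preserved.
AcctNo, CName → OpenDate, Type is preserved.
Type → OpenDate, CName is preserved.

AcctNo -> OpenDate, Type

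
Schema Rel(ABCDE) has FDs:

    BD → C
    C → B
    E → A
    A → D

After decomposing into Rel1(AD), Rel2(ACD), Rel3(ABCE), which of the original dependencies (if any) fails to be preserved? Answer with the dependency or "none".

Check BD → C: no single fragment contains all of {BCD}, and the restricted closure of {BD} across the fragments never reaches {C}.
C → B is preserved.
E → A is preserved.
A → D is preserved.

BD → C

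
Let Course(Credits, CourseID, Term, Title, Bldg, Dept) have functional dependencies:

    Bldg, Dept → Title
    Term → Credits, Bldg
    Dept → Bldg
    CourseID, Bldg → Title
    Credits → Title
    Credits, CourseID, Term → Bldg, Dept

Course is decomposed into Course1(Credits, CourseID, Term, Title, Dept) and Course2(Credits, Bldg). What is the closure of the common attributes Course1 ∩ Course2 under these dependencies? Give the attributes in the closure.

Course1 ∩ Course2 = {Credits}.
Credits → Title applies, adding Title
Closure: {Credits, Title}.

Credits, Title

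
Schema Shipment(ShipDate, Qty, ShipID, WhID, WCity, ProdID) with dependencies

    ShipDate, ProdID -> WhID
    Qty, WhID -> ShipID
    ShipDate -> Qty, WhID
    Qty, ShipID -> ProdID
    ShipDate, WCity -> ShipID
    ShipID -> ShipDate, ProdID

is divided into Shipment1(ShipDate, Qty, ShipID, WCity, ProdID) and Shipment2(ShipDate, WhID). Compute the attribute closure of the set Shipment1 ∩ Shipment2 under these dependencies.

ShipDate, Qty, ShipID, WhID, ProdID

Shipment1 ∩ Shipment2 = {ShipDate}.
ShipDate → Qty, WhID applies, adding Qty, WhID
Qty, WhID → ShipID applies, adding ShipID
Qty, ShipID → ProdID applies, adding ProdID
Closure: {ShipDate, Qty, ShipID, WhID, ProdID}.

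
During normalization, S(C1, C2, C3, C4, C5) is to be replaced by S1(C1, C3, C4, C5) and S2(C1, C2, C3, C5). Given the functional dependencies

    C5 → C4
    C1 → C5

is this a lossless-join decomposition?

Common attributes: S1 ∩ S2 = {C1, C3, C5}.
Closure of {C1, C3, C5}: C5 → C4 applies, adding C4. So (C1, C3, C5)⁺ = {C1, C3, C4, C5}.
This closure contains every attribute of S1, so S1 ∩ S2 → S1. The join is lossless.

Yes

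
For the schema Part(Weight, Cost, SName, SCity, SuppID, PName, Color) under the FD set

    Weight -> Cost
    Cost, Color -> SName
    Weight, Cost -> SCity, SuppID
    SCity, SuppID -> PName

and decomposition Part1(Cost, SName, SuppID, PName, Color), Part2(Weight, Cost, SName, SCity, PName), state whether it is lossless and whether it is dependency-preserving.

Lossless test: (Cost, SName, PName)⁺ = {Cost, SName, PName}, which is a superkey of neither fragment — lossy.
Dependency preservation: the restricted closure of {Weight, Cost} across the fragments never reaches {SCity, SuppID}, so Weight, Cost → SCity, SuppID cannot be enforced without a join — not preserved.

lossy and not dependency-preserving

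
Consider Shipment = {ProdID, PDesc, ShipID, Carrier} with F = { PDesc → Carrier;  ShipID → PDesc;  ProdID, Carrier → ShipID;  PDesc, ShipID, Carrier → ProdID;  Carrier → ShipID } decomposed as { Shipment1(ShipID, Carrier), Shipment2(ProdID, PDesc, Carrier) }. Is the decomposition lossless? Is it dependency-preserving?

lossless and dependency-preserving

Lossless test: (Carrier)⁺ = {ProdID, PDesc, ShipID, Carrier}, which contains all of one fragment — lossless.
Dependency preservation: ShipID → PDesc; ProdID, Carrier → ShipID; PDesc, ShipID, Carrier → ProdID are not contained in any single fragment, but the restricted closure of each left-hand side across the fragments still reaches the right-hand side; the remaining FDs each lie inside some fragment. All dependencies are preserved.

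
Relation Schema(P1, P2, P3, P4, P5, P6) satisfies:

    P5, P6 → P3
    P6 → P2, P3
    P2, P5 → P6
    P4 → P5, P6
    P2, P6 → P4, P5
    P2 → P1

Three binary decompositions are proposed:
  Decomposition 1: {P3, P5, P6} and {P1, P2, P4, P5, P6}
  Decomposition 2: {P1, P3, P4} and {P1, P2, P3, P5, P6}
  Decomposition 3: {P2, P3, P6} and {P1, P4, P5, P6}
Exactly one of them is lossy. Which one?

Decomposition 2

Decomposition 1: common = {P5, P6}, closure = {P1, P2, P3, P4, P5, P6} → lossless.
Decomposition 2: common = {P1, P3}, closure = {P1, P3} → lossy.
Decomposition 3: common = {P6}, closure = {P1, P2, P3, P4, P5, P6} → lossless.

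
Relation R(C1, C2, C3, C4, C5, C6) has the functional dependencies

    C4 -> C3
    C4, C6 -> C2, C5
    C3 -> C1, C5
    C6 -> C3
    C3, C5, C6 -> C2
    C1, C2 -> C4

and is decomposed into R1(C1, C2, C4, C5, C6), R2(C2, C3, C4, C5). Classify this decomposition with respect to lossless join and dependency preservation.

Lossless test: (C2, C4, C5)⁺ = {C1, C2, C3, C4, C5}, which contains all of one fragment — lossless.
Dependency preservation: the restricted closure of {C3} across the fragments never reaches {C1, C5}, so C3 → C1, C5 cannot be enforced without a join — not preserved.

lossless but not dependency-preserving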